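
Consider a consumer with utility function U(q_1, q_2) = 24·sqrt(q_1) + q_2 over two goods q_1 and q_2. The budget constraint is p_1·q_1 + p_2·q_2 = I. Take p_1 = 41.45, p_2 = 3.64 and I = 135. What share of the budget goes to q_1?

Set MRS = p_1/p_2: 12·q_1^(−1/2) = p_1/p_2.
Thus q_1* = (12·p_2/p_1)² — independent of I — with the rest of income spent on q_2.
Plugging in: q_1* = (12·3.64/41.45)² = 1.1105, q_2* = 24.4423.
Expenditure on q_1: 41.45·1.1105 = 46.03; share = 0.341.

share on q_1 = 0.341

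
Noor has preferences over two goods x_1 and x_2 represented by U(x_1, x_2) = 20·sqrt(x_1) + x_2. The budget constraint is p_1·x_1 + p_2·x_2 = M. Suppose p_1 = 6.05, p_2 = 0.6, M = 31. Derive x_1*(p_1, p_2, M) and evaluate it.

Utility is quasi-linear in x_2; the FOC for x_1 is 10/√x_1 = p_1/p_2.
Thus x_1* = (10·p_2/p_1)² — independent of M — with the rest of income spent on x_2.
Plugging in: x_1* = (10·0.6/6.05)² = 0.9835.

x_1* = 0.9835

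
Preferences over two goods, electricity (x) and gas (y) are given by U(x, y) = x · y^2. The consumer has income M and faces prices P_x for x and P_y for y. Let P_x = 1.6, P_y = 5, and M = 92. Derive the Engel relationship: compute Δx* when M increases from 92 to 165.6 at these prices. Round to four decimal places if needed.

Δx* = 15.3333

The MRS is (1/2)·y/x. Set MRS = P_x/P_y.
Rearranging, P_y·y = 2·P_x·x. Substituting into the budget gives P_x·x·(1 + 2) = M.
Demand: x*(P_x,P_y,M) = 1/3·M/P_x and y* = 2/3·M/P_y.
At P_x=1.6, P_y=5, M=92: x* = 1/3·92/1.6 = 19.1667.
At M' = 165.6: x* = 34.5. Change: 34.5 − 19.1667 = 15.3333.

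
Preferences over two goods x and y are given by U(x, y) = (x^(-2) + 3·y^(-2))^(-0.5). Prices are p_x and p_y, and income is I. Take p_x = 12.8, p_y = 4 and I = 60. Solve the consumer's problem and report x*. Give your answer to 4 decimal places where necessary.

MRS = MU_x/MU_y = (1/3)·(y/x)^(3). Set equal to p_x/p_y.
Hence y/x = (3·p_x/p_y)^(1/(3)), i.e. raised to the 1/3 power.
With the ratio pinned down, the budget gives x* = I/(p_x + p_y·(y/x)) and y* = (y/x)·x*.
Numerically y/x = 2.125317, so x* = 60/(12.8 + 4·2.125317) = 2.8167.

x* = 2.8167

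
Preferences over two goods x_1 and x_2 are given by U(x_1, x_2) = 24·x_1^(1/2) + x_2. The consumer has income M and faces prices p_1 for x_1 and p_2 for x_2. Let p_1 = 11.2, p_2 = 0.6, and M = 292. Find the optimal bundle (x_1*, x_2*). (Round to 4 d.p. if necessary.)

x_1* = 0.4133, x_2* = 478.9524

Set MRS = p_1/p_2: 12·x_1^(−1/2) = p_1/p_2.
Solve: √x_1 = 12·p_2/p_1, so x_1*(p_1,p_2) = (12·p_2/p_1)², and x_2* = (M − p_1·x_1*)/p_2.
Plugging in: x_1* = (12·0.6/11.2)² = 0.4133, x_2* = 478.9524.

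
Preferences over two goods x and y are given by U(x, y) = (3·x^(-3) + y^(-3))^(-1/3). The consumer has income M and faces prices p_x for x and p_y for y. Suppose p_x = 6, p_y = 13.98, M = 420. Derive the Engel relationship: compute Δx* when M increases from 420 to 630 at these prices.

From the CES first-order condition, 3·(y/x)^(4) = p_x/p_y.
Solve for the ratio: y/x = [(1/3)·p_x/p_y]^(0.25).
Substitute y = (y/x)·x into the budget: x* = M/(p_x + p_y·(y/x)).
Numerically y/x = 0.615008, so x* = 420/(6 + 13.98·0.615008) = 28.7714.
At M' = 630: x* = 43.1572. Change: 43.1572 − 28.7714 = 14.3857.

Δx* = 14.3857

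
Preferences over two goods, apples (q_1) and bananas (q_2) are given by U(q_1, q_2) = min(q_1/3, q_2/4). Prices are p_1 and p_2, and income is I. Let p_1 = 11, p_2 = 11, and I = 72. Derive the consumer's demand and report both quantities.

With perfect complements, no substitution: consume in ratio q_1:q_2 = 3:4.
Budget: p_1·q_1 + p_2·(4/3)·q_1 = I, so (3·p_1 + 4·p_2)·q_1 = 3·I.
Demand: q_1*(p_1,p_2,I) = 3·I/(3·p_1 + 4·p_2), q_2* = 4·I/(3·p_1 + 4·p_2).
Here 3·11 + 4·11 = 77, giving q_1* = 2.8052 and q_2* = 3.7403.

q_1* = 2.8052, q_2* = 3.7403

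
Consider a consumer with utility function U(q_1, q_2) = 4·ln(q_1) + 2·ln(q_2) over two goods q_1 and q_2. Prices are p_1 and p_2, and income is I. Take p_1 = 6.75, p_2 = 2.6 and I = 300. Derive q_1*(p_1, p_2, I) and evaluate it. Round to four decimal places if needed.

Demand: q_1*(p_1,p_2,I) = 2/3·I/p_1 and q_2* = 1/3·I/p_2.
At p_1=6.75, p_2=2.6, I=300: q_1* = 2/3·300/6.75 = 29.6296.

q_1* = 29.6296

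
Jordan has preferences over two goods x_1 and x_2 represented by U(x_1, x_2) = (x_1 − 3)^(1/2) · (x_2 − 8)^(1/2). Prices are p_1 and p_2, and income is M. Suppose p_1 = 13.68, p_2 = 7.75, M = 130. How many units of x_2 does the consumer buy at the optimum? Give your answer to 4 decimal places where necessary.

x_2* = 9.7394

This is Cobb-Douglas in (x_1−3, x_2−8): tangency gives 0.5·p_2·(x_2−8) = 0.5·p_1·(x_1−3).
After buying the subsistence bundle (3, 8), a share 0.5 of the remaining income goes to x_1: x_1* = 3 + 0.5·(M − 3p_1 − 8p_2)/p_1.
Discretionary income = 130 − 3·13.68 − 8·7.75 = 26.96; x_2* = 8 + 0.5·26.96/7.75 = 9.7394.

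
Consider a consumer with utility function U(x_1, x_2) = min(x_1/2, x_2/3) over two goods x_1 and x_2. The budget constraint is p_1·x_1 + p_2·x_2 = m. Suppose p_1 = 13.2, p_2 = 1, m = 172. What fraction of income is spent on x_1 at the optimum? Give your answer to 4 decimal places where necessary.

Here 2·13.2 + 3·1 = 29.4, giving x_1* = 11.7007 and x_2* = 17.551.
Expenditure on x_1: 13.2·11.7007 = 154.449; share = 0.898.

share on x_1 = 0.898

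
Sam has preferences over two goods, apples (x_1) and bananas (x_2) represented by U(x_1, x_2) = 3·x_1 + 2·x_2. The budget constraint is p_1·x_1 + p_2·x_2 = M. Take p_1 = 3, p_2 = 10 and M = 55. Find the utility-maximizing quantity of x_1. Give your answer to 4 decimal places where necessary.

x_1 gives more utility per dollar, so spend all income on x_1: x_1* = M/p_1, x_2* = 0.
Numerically: x_1* = 18.3333, x_2* = 0.

x_1* = 18.3333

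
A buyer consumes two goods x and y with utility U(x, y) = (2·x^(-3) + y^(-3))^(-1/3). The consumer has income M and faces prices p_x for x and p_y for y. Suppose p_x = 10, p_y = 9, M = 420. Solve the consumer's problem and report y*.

y* = 20.4053

From the CES first-order condition, 2·(y/x)^(4) = p_x/p_y.
Hence y/x = ((1/2)·p_x/p_y)^(1/(4)), i.e. raised to the 0.25 power.
Substitute y = (y/x)·x into the budget: x* = M/(p_x + p_y·(y/x)).
Numerically y/x = 0.86334, so x* = 420/(10 + 9·0.86334) = 23.6353 and y* = 0.86334·23.6353 = 20.4053.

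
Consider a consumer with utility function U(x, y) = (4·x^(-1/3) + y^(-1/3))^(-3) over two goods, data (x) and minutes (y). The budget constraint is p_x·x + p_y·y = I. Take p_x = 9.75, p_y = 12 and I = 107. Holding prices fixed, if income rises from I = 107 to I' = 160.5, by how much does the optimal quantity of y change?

From the CES first-order condition, 4·(y/x)^(4/3) = p_x/p_y.
Solve for the ratio: y/x = [(1/4)·p_x/p_y]^(0.75).
With the ratio pinned down, the budget gives x* = I/(p_x + p_y·(y/x)) and y* = (y/x)·x*.
Numerically y/x = 0.302568, so x* = 107/(9.75 + 12·0.302568) = 7.9965 and y* = 0.302568·7.9965 = 2.4195.
At I' = 160.5: y* = 3.6292. Change: 3.6292 − 2.4195 = 1.2097.

Δy* = 1.2097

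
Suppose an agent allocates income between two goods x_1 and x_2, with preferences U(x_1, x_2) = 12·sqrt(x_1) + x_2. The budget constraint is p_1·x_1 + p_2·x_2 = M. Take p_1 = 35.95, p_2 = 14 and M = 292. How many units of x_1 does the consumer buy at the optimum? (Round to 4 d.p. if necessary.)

x_1* = 5.4596

Utility is quasi-linear in x_2; the FOC for x_1 is 6/√x_1 = p_1/p_2.
Thus x_1* = (6·p_2/p_1)² — independent of M — with the rest of income spent on x_2.
Plugging in: x_1* = (6·14/35.95)² = 5.4596.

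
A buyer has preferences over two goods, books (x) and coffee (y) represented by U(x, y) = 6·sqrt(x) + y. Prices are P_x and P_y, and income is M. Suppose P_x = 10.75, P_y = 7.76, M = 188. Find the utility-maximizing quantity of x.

Set MRS = P_x/P_y: 3·x^(−1/2) = P_x/P_y.
Solve: √x = 3·P_y/P_x, so x*(P_x,P_y) = (3·P_y/P_x)², and y* = (M − P_x·x*)/P_y.
Plugging in: x* = (3·7.76/10.75)² = 4.6897.

x* = 4.6897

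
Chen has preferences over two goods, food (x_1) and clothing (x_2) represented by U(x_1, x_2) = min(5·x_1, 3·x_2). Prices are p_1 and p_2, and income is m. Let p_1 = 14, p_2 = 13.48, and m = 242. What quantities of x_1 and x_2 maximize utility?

Here 3·14 + 5·13.48 = 109.4, giving x_1* = 6.6362 and x_2* = 11.0603.

x_1* = 6.6362, x_2* = 11.0603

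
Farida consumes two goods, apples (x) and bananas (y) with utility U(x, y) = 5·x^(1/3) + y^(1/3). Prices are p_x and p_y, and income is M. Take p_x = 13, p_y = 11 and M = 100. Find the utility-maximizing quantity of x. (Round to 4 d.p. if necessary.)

x* = 7.0106

Numerically y/x = 0.114913, so x* = 100/(13 + 11·0.114913) = 7.0106.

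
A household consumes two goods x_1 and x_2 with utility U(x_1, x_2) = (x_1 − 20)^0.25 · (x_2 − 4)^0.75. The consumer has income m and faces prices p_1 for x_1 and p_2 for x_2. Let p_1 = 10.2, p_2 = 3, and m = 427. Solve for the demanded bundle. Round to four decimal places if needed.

Let x_1' = x_1−20, x_2' = x_2−4. MRS = (1/3)·x_2'/x_1' = p_1/p_2.
After buying the subsistence bundle (20, 4), a share 0.25 of the remaining income goes to x_1: x_1* = 20 + 0.25·(m − 20p_1 − 4p_2)/p_1.
Discretionary income = 427 − 20·10.2 − 4·3 = 211; x_1* = 20 + 0.25·211/10.2 = 25.1716; x_2* = 4 + 0.75·211/3 = 56.75.

x_1* = 25.1716, x_2* = 56.75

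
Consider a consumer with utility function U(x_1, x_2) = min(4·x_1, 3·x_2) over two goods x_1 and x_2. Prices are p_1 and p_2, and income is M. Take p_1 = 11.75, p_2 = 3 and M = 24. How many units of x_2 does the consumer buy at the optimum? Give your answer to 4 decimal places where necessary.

x_2* = 2.0317

Leontief preferences: the optimum is at the kink where x_1/3 = x_2/4, i.e. x_2 = (4/3)·x_1.
Budget: p_1·x_1 + p_2·(4/3)·x_1 = M, so (3·p_1 + 4·p_2)·x_1 = 3·M.
Demand: x_1*(p_1,p_2,M) = 3·M/(3·p_1 + 4·p_2), x_2* = 4·M/(3·p_1 + 4·p_2).
Here 3·11.75 + 4·3 = 47.25, giving x_2* = 2.0317.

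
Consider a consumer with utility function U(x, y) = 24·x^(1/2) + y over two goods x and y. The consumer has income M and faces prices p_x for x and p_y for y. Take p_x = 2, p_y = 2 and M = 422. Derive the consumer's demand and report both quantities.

x* = 144, y* = 67

MU_x = 12/√x, MU_y = 1. Tangency: 12/√x = p_x/p_y.
Solve: √x = 12·p_y/p_x, so x*(p_x,p_y) = (12·p_y/p_x)², and y* = (M − p_x·x*)/p_y.
Plugging in: x* = (12·2/2)² = 144, y* = 67.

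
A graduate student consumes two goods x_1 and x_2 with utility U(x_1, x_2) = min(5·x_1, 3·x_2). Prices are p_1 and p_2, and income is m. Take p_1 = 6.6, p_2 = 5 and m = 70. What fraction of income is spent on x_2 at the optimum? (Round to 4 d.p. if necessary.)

share on x_2 = 0.558

With perfect complements, no substitution: consume in ratio x_1:x_2 = 3:5.
Budget: p_1·x_1 + p_2·(5/3)·x_1 = m, so (3·p_1 + 5·p_2)·x_1 = 3·m.
Demand: x_1*(p_1,p_2,m) = 3·m/(3·p_1 + 5·p_2), x_2* = 5·m/(3·p_1 + 5·p_2).
Here 3·6.6 + 5·5 = 44.8, giving x_1* = 4.6875 and x_2* = 7.8125.
Expenditure on x_2: 5·7.8125 = 39.0625; share = 0.558.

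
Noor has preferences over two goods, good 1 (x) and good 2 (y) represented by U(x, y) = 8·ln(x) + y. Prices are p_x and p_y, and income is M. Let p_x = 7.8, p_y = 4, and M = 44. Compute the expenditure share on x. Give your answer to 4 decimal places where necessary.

share on x = 0.7273

Set MRS = p_x/p_y: (8/x)/1 = p_x/p_y.
So x*(p_x,p_y) = 8·p_y/p_x, independent of income; and y* = (M − 8·p_y)/p_y.
At the given prices: x* = 8·4/7.8 = 4.1026, and y* = 3.
Expenditure on x: 7.8·4.1026 = 32; share = 0.7273.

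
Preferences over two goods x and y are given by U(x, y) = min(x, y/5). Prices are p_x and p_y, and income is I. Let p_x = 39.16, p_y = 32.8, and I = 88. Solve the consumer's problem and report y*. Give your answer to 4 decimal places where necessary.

Leontief preferences: the optimum is at the kink where x/1 = y/5, i.e. y = 5·x.
Budget: p_x·x + p_y·5·x = I, so (p_x + 5·p_y)·x = I.
Demand: x*(p_x,p_y,I) = I/(p_x + 5·p_y), y* = 5·I/(p_x + 5·p_y).
Here 39.16 + 5·32.8 = 203.16, giving y* = 2.1658.

y* = 2.1658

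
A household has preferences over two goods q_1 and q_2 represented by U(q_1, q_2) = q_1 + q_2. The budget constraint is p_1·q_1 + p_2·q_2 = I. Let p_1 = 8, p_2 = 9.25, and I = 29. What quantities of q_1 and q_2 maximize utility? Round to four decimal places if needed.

q_1* = 3.625, q_2* = 0

Linear utility — the consumer picks whichever good has higher MU/price: 1/8 = 0.125 vs 1/9.25 = 0.1081.
q_1 gives more utility per dollar, so spend all income on q_1: q_1* = I/p_1, q_2* = 0.
Numerically: q_1* = 3.625, q_2* = 0.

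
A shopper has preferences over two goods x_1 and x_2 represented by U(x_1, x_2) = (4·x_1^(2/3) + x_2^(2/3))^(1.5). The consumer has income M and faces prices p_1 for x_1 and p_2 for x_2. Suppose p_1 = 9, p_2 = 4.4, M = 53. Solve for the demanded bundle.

x_1* = 5.5275, x_2* = 0.7391

MRS = MU_x_1/MU_x_2 = 4·(x_2/x_1)^(1/3). Set equal to p_1/p_2.
Hence x_2/x_1 = ((1/4)·p_1/p_2)^(1/(1/3)), i.e. raised to the 3 power.
With the ratio pinned down, the budget gives x_1* = M/(p_1 + p_2·(x_2/x_1)) and x_2* = (x_2/x_1)·x_1*.
Numerically x_2/x_1 = 0.133718, so x_1* = 53/(9 + 4.4·0.133718) = 5.5275 and x_2* = 0.133718·5.5275 = 0.7391.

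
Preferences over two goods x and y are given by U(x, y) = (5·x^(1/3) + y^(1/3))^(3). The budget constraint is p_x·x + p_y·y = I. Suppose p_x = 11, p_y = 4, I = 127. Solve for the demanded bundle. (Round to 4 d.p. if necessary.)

From the CES first-order condition, 5·(y/x)^(2/3) = p_x/p_y.
Solve for the ratio: y/x = [(1/5)·p_x/p_y]^(1.5).
With the ratio pinned down, the budget gives x* = I/(p_x + p_y·(y/x)) and y* = (y/x)·x*.
Numerically y/x = 0.407891, so x* = 127/(11 + 4·0.407891) = 10.0542 and y* = 0.407891·10.0542 = 4.101.

x* = 10.0542, y* = 4.101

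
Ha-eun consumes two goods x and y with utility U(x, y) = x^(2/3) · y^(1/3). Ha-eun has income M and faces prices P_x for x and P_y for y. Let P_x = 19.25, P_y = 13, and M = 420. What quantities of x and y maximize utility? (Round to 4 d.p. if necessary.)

x* = 14.5455, y* = 10.7692

The MRS is 2·y/x. Set MRS = P_x/P_y.
Rearranging, P_y·y = (1/2)·P_x·x. Substituting into the budget gives P_x·x·(1 + (1/2)) = M.
Demand: x*(P_x,P_y,M) = 2/3·M/P_x and y* = 1/3·M/P_y.
At P_x=19.25, P_y=13, M=420: x* = 2/3·420/19.25 = 14.5455, y* = 10.7692.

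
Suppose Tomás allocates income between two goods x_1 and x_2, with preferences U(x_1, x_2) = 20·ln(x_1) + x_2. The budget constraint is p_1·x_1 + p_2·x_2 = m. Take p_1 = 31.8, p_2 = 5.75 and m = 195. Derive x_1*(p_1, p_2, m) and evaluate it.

x_1* = 3.6164

Set MRS = p_1/p_2: (20/x_1)/1 = p_1/p_2.
So x_1*(p_1,p_2) = 20·p_2/p_1, independent of income; and x_2* = (m − 20·p_2)/p_2.
At the given prices: x_1* = 20·5.75/31.8 = 3.6164.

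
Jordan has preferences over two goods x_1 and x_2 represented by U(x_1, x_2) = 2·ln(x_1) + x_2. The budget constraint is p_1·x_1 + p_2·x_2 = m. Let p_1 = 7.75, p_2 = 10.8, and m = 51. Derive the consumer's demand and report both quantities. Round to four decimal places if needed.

x_1* = 2.7871, x_2* = 2.7222

Set MRS = p_1/p_2: (2/x_1)/1 = p_1/p_2.
So x_1*(p_1,p_2) = 2·p_2/p_1, independent of income; and x_2* = (m − 2·p_2)/p_2.
At the given prices: x_1* = 2·10.8/7.75 = 2.7871, and x_2* = 2.7222.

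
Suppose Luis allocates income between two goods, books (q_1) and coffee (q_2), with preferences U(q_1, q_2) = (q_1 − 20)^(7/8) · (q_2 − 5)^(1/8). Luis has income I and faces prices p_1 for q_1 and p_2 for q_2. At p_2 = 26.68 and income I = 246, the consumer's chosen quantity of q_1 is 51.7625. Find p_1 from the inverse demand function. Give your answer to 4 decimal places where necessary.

This is Cobb-Douglas in (q_1−20, q_2−5): tangency gives 0.875·p_2·(q_2−5) = 0.125·p_1·(q_1−20).
Substituting into the budget: q_1* = 20 + 0.875·(I − 20·p_1 − 5·p_2)/p_1, and q_2* = 5 + 0.125·(…)/p_2.
Set q_1* = 51.7625 in the demand function and solve for p_1: p_1 = 2.

p_1 = 2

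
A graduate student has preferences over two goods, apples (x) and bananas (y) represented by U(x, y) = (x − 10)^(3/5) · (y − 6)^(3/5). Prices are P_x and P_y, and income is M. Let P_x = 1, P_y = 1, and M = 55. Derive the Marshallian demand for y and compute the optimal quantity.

y* = 25.5

MRS = (y−6)/(x−10). Tangency with P_x/P_y gives y−6 = (P_x/P_y)·(x−10).
After buying the subsistence bundle (10, 6), a share 0.5 of the remaining income goes to x: x* = 10 + 0.5·(M − 10P_x − 6P_y)/P_x.
Discretionary income = 55 − 10·1 − 6·1 = 39; y* = 6 + 0.5·39/1 = 25.5.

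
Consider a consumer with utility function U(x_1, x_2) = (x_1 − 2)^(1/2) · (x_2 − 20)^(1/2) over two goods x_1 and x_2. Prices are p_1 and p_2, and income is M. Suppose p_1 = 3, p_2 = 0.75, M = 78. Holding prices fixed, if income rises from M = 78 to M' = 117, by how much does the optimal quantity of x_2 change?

Discretionary income = 78 − 2·3 − 20·0.75 = 57; x_2* = 20 + 0.5·57/0.75 = 58.
At M' = 117: x_2* = 84. Change: 84 − 58 = 26.

Δx_2* = 26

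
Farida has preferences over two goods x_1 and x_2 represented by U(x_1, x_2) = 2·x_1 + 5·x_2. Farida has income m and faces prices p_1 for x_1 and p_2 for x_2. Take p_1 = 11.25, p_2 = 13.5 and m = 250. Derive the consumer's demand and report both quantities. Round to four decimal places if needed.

x_1* = 0, x_2* = 18.5185

Linear utility — the consumer picks whichever good has higher MU/price: 2/11.25 = 0.1778 vs 5/13.5 = 0.3704.
x_2 gives more utility per dollar, so spend all income on x_2: x_2* = m/p_2, x_1* = 0.
Numerically: x_1* = 0, x_2* = 18.5185.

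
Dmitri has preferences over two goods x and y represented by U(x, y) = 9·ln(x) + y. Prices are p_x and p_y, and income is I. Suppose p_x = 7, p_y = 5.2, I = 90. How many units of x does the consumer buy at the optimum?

x* = 6.6857

So x*(p_x,p_y) = 9·p_y/p_x, independent of income; and y* = (I − 9·p_y)/p_y.
At the given prices: x* = 9·5.2/7 = 6.6857.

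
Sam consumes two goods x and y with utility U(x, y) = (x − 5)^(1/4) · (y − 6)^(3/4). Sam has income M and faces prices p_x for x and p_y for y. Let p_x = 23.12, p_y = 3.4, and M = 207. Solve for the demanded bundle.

Let x' = x−5, y' = y−6. MRS = (1/3)·y'/x' = p_x/p_y.
After buying the subsistence bundle (5, 6), a share 0.25 of the remaining income goes to x: x* = 5 + 0.25·(M − 5p_x − 6p_y)/p_x.
Discretionary income = 207 − 5·23.12 − 6·3.4 = 71; x* = 5 + 0.25·71/23.12 = 5.7677; y* = 6 + 0.75·71/3.4 = 21.6618.

x* = 5.7677, y* = 21.6618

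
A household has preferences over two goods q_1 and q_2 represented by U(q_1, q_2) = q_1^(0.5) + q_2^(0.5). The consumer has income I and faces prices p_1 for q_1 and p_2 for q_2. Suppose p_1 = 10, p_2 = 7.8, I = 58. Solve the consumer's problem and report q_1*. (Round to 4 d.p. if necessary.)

Numerically q_2/q_1 = 1.643655, so q_1* = 58/(10 + 7.8·1.643655) = 2.5416.

q_1* = 2.5416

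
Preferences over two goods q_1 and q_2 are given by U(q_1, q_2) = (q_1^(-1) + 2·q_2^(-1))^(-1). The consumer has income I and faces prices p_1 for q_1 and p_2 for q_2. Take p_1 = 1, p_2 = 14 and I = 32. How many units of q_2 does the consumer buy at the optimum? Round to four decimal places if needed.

q_2* = 1.9224

From the CES first-order condition, (1/2)·(q_2/q_1)^(2) = p_1/p_2.
Hence q_2/q_1 = (2·p_1/p_2)^(1/(2)), i.e. raised to the 0.5 power.
Substitute q_2 = (q_2/q_1)·q_1 into the budget: q_1* = I/(p_1 + p_2·(q_2/q_1)).
Numerically q_2/q_1 = 0.377964, so q_1* = 32/(1 + 14·0.377964) = 5.0862 and q_2* = 0.377964·5.0862 = 1.9224.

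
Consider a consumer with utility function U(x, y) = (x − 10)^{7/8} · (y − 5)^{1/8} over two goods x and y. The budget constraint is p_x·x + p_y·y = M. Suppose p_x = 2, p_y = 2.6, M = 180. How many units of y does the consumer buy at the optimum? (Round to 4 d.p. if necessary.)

y* = 12.0673

Substituting into the budget: x* = 10 + 0.875·(M − 10·p_x − 5·p_y)/p_x, and y* = 5 + 0.125·(…)/p_y.
Discretionary income = 180 − 10·2 − 5·2.6 = 147; y* = 5 + 0.125·147/2.6 = 12.0673.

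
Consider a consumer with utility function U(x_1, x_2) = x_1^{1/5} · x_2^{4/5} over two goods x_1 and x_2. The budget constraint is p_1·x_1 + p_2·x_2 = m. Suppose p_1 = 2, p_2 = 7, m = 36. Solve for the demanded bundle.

x_1* = 3.6, x_2* = 4.1143

The MRS is (1/4)·x_2/x_1. Set MRS = p_1/p_2.
Rearranging, p_2·x_2 = 4·p_1·x_1. Substituting into the budget gives p_1·x_1·(1 + 4) = m.
Demand: x_1*(p_1,p_2,m) = 0.2·m/p_1 and x_2* = 0.8·m/p_2.
At p_1=2, p_2=7, m=36: x_1* = 0.2·36/2 = 3.6, x_2* = 4.1143.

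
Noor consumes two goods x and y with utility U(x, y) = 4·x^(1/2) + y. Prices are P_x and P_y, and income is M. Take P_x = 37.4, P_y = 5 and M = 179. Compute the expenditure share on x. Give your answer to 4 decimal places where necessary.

MU_x = 2/√x, MU_y = 1. Tangency: 2/√x = P_x/P_y.
Solve: √x = 2·P_y/P_x, so x*(P_x,P_y) = (2·P_y/P_x)², and y* = (M − P_x·x*)/P_y.
Plugging in: x* = (2·5/37.4)² = 0.0715, y* = 35.2652.
Expenditure on x: 37.4·0.0715 = 2.6738; share = 0.0149.

share on x = 0.0149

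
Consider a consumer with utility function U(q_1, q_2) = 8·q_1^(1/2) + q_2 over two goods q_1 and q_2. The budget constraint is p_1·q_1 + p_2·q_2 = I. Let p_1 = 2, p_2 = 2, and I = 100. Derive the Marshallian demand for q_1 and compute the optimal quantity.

q_1* = 16

Utility is quasi-linear in q_2; the FOC for q_1 is 4/√q_1 = p_1/p_2.
Thus q_1* = (4·p_2/p_1)² — independent of I — with the rest of income spent on q_2.
Plugging in: q_1* = (4·2/2)² = 16.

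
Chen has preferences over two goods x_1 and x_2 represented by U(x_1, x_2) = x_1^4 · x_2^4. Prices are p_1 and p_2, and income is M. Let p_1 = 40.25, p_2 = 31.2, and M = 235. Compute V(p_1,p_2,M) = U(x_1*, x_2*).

The MRS is x_2/x_1. Set MRS = p_1/p_2.
So 4·p_2·x_2 = 4·p_1·x_1; combined with the budget, a share 0.5 of income goes to x_1.
Demand: x_1*(p_1,p_2,M) = 0.5·M/p_1 and x_2* = 0.5·M/p_2.
At p_1=40.25, p_2=31.2, M=235: x_1* = 0.5·235/40.25 = 2.9193, x_2* = 3.766.
Utility at the optimum: U(2.9193, 3.766) = 14609.0178.

V = 14609.0178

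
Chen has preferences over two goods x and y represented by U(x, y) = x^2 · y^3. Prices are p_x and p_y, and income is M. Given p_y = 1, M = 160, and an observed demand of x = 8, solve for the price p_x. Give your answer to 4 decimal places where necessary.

p_x = 8

Tangency: MRS = (2/3)·y/x = p_x/p_y.
Rearranging, p_y·y = (3/2)·p_x·x. Substituting into the budget gives p_x·x·(1 + (3/2)) = M.
Demand: x*(p_x,p_y,M) = 0.4·M/p_x and y* = 0.6·M/p_y.
Set x* = 8 in the demand function and solve for p_x: p_x = 8.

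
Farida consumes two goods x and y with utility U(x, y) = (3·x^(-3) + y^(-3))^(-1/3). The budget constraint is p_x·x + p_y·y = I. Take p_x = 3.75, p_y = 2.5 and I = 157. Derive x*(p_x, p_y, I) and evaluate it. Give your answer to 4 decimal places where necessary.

From the CES first-order condition, 3·(y/x)^(4) = p_x/p_y.
Solve for the ratio: y/x = [(1/3)·p_x/p_y]^(0.25).
Substitute y = (y/x)·x into the budget: x* = I/(p_x + p_y·(y/x)).
Numerically y/x = 0.840896, so x* = 157/(3.75 + 2.5·0.840896) = 26.8273.

x* = 26.8273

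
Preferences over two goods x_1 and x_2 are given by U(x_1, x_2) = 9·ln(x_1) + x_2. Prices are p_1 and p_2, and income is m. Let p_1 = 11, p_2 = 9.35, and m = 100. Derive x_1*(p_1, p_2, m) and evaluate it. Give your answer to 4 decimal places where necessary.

x_1* = 7.65

Set MRS = p_1/p_2: (9/x_1)/1 = p_1/p_2.
So x_1*(p_1,p_2) = 9·p_2/p_1, independent of income; and x_2* = (m − 9·p_2)/p_2.
At the given prices: x_1* = 9·9.35/11 = 7.65.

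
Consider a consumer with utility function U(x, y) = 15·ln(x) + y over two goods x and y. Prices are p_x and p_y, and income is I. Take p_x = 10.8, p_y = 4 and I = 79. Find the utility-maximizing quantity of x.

x* = 5.5556

MU_x = 15/x, MU_y = 1. Tangency: 15/x = p_x/p_y.
So x*(p_x,p_y) = 15·p_y/p_x, independent of income; and y* = (I − 15·p_y)/p_y.
At the given prices: x* = 15·4/10.8 = 5.5556.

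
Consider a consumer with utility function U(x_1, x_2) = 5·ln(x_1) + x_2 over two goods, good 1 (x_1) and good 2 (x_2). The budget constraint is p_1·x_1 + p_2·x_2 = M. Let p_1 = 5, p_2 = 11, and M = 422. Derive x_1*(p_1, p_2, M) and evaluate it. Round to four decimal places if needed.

x_1* = 11

MU_x_1 = 5/x_1, MU_x_2 = 1. Tangency: 5/x_1 = p_1/p_2.
So x_1*(p_1,p_2) = 5·p_2/p_1, independent of income; and x_2* = (M − 5·p_2)/p_2.
At the given prices: x_1* = 5·11/5 = 11.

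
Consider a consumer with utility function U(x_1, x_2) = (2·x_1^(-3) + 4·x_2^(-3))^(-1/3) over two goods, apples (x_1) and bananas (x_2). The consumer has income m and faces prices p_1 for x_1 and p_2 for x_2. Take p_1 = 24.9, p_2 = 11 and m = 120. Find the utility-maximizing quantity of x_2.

MU_x_1 ∝ 2·x_1^(-4), MU_x_2 ∝ 4·x_2^(-4), so MRS = (1/2)·(x_2/x_1)^(4) = p_1/p_2.
Solve for the ratio: x_2/x_1 = [2·p_1/p_2]^(0.25).
Substitute x_2 = (x_2/x_1)·x_1 into the budget: x_1* = m/(p_1 + p_2·(x_2/x_1)).
Numerically x_2/x_1 = 1.458677, so x_1* = 120/(24.9 + 11·1.458677) = 2.9307 and x_2* = 1.458677·2.9307 = 4.275.

x_2* = 4.275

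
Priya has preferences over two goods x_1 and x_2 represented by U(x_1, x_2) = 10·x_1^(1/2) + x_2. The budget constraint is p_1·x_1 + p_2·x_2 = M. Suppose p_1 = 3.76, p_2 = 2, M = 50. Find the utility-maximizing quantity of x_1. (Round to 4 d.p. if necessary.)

x_1* = 7.0733

Utility is quasi-linear in x_2; the FOC for x_1 is 5/√x_1 = p_1/p_2.
Thus x_1* = (5·p_2/p_1)² — independent of M — with the rest of income spent on x_2.
Plugging in: x_1* = (5·2/3.76)² = 7.0733.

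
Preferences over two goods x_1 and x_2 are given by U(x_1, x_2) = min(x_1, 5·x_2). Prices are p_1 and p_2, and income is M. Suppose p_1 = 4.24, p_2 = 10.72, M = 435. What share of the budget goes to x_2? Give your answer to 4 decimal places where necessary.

With perfect complements, no substitution: consume in ratio x_1:x_2 = 5:1.
Budget: p_1·x_1 + p_2·(1/5)·x_1 = M, so (5·p_1 + p_2)·x_1 = 5·M.
Demand: x_1*(p_1,p_2,M) = 5·M/(5·p_1 + p_2), x_2* = M/(5·p_1 + p_2).
Here 5·4.24 + 10.72 = 31.92, giving x_1* = 68.1391 and x_2* = 13.6278.
Expenditure on x_2: 10.72·13.6278 = 146.0902; share = 0.3358.

share on x_2 = 0.3358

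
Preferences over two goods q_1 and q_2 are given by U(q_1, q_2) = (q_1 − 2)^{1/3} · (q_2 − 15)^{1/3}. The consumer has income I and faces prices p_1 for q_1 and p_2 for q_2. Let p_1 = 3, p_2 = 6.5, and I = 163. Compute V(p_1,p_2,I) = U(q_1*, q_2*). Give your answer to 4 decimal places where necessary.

MRS = (q_2−15)/(q_1−2). Tangency with p_1/p_2 gives q_2−15 = (p_1/p_2)·(q_1−2).
After buying the subsistence bundle (2, 15), a share 0.5 of the remaining income goes to q_1: q_1* = 2 + 0.5·(I − 2p_1 − 15p_2)/p_1.
Discretionary income = 163 − 2·3 − 15·6.5 = 59.5; q_1* = 2 + 0.5·59.5/3 = 11.9167; q_2* = 15 + 0.5·59.5/6.5 = 19.5769.
Utility at the optimum: U(11.9167, 19.5769) = 3.5671.

V = 3.5671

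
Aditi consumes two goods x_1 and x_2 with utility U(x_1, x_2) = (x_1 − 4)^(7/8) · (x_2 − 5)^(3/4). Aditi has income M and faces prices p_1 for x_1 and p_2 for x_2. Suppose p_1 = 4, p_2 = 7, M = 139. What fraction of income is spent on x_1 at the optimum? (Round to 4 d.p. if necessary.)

share on x_1 = 0.456

MRS = (7/6)·(x_2−5)/(x_1−4). Tangency with p_1/p_2 gives x_2−5 = (6/7)·(p_1/p_2)·(x_1−4).
After buying the subsistence bundle (4, 5), a share 7/13 of the remaining income goes to x_1: x_1* = 4 + 7/13·(M − 4p_1 − 5p_2)/p_1.
Discretionary income = 139 − 4·4 − 5·7 = 88; x_1* = 4 + 7/13·88/4 = 15.8462; x_2* = 5 + 6/13·88/7 = 10.8022.
Expenditure on x_1: 4·15.8462 = 63.3846; share = 0.456.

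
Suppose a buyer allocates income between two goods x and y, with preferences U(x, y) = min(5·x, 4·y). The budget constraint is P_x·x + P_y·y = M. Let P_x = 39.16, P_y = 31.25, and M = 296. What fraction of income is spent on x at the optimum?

share on x = 0.5006

Leontief preferences: the optimum is at the kink where x/4 = y/5, i.e. y = (5/4)·x.
Budget: P_x·x + P_y·(5/4)·x = M, so (4·P_x + 5·P_y)·x = 4·M.
Demand: x*(P_x,P_y,M) = 4·M/(4·P_x + 5·P_y), y* = 5·M/(4·P_x + 5·P_y).
Here 4·39.16 + 5·31.25 = 312.89, giving x* = 3.7841 and y* = 4.7301.
Expenditure on x: 39.16·3.7841 = 148.1845; share = 0.5006.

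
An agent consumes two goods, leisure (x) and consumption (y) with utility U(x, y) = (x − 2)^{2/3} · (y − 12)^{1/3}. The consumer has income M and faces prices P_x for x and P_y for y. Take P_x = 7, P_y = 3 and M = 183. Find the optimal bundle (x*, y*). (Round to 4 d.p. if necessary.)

x* = 14.6667, y* = 26.7778

Let x' = x−2, y' = y−12. MRS = 2·y'/x' = P_x/P_y.
After buying the subsistence bundle (2, 12), a share 2/3 of the remaining income goes to x: x* = 2 + 2/3·(M − 2P_x − 12P_y)/P_x.
Discretionary income = 183 − 2·7 − 12·3 = 133; x* = 2 + 2/3·133/7 = 14.6667; y* = 12 + 1/3·133/3 = 26.7778.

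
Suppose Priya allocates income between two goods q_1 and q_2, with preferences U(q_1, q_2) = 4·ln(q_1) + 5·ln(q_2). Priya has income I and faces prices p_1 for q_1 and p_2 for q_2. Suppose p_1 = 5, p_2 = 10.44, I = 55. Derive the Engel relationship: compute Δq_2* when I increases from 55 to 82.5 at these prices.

Δq_2* = 1.4634

The MRS is (4/5)·q_2/q_1. Set MRS = p_1/p_2.
So 4·p_2·q_2 = 5·p_1·q_1; combined with the budget, a share 4/9 of income goes to q_1.
Demand: q_1*(p_1,p_2,I) = 4/9·I/p_1 and q_2* = 5/9·I/p_2.
At p_1=5, p_2=10.44, I=55: q_2* = 5/9·55/10.44 = 2.9268.
At I' = 82.5: q_2* = 4.3902. Change: 4.3902 − 2.9268 = 1.4634.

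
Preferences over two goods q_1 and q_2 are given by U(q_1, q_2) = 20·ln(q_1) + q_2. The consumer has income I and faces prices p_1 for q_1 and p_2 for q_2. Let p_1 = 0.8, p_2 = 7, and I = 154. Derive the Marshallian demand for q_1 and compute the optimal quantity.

q_1* = 175

Set MRS = p_1/p_2: (20/q_1)/1 = p_1/p_2.
So q_1*(p_1,p_2) = 20·p_2/p_1, independent of income; and q_2* = (I − 20·p_2)/p_2.
At the given prices: q_1* = 20·7/0.8 = 175.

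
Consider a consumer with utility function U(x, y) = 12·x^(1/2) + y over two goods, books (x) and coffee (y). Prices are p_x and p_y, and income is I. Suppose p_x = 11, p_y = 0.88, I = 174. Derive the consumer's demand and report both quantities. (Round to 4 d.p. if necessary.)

x* = 0.2304, y* = 194.8473

Utility is quasi-linear in y; the FOC for x is 6/√x = p_x/p_y.
Solve: √x = 6·p_y/p_x, so x*(p_x,p_y) = (6·p_y/p_x)², and y* = (I − p_x·x*)/p_y.
Plugging in: x* = (6·0.88/11)² = 0.2304, y* = 194.8473.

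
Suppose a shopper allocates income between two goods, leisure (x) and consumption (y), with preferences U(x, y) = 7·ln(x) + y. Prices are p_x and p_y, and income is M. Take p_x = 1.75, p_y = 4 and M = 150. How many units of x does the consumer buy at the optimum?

x* = 16

Set MRS = p_x/p_y: (7/x)/1 = p_x/p_y.
So x*(p_x,p_y) = 7·p_y/p_x, independent of income; and y* = (M − 7·p_y)/p_y.
At the given prices: x* = 7·4/1.75 = 16.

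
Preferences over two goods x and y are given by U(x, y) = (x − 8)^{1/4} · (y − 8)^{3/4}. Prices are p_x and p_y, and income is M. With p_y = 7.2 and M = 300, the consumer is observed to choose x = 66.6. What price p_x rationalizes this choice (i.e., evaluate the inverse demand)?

MRS = (1/3)·(y−8)/(x−8). Tangency with p_x/p_y gives y−8 = 3·(p_x/p_y)·(x−8).
After buying the subsistence bundle (8, 8), a share 0.25 of the remaining income goes to x: x* = 8 + 0.25·(M − 8p_x − 8p_y)/p_x.
Set x* = 66.6 in the demand function and solve for p_x: p_x = 1.

p_x = 1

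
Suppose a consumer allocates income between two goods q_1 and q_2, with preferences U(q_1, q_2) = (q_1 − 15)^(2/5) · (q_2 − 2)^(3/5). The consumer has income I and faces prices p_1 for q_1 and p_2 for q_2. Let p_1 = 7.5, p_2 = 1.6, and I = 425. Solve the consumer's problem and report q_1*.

After buying the subsistence bundle (15, 2), a share 0.4 of the remaining income goes to q_1: q_1* = 15 + 0.4·(I − 15p_1 − 2p_2)/p_1.
Discretionary income = 425 − 15·7.5 − 2·1.6 = 309.3; q_1* = 15 + 0.4·309.3/7.5 = 31.496.

q_1* = 31.496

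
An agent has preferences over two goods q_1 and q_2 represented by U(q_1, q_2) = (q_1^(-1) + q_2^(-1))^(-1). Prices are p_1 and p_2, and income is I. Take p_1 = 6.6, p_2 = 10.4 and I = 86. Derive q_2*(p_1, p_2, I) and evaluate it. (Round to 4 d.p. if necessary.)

From the CES first-order condition, (q_2/q_1)^(2) = p_1/p_2.
Hence q_2/q_1 = (p_1/p_2)^(1/(2)), i.e. raised to the 0.5 power.
With the ratio pinned down, the budget gives q_1* = I/(p_1 + p_2·(q_2/q_1)) and q_2* = (q_2/q_1)·q_1*.
Numerically q_2/q_1 = 0.796628, so q_1* = 86/(6.6 + 10.4·0.796628) = 5.7777 and q_2* = 0.796628·5.7777 = 4.6026.

q_2* = 4.6026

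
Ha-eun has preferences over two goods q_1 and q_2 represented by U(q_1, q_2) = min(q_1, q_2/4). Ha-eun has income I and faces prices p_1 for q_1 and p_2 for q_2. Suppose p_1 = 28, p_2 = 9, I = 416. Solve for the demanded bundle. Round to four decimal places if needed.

q_1* = 6.5, q_2* = 26

With perfect complements, no substitution: consume in ratio q_1:q_2 = 1:4.
Budget: p_1·q_1 + p_2·4·q_1 = I, so (p_1 + 4·p_2)·q_1 = I.
Demand: q_1*(p_1,p_2,I) = I/(p_1 + 4·p_2), q_2* = 4·I/(p_1 + 4·p_2).
Here 28 + 4·9 = 64, giving q_1* = 6.5 and q_2* = 26.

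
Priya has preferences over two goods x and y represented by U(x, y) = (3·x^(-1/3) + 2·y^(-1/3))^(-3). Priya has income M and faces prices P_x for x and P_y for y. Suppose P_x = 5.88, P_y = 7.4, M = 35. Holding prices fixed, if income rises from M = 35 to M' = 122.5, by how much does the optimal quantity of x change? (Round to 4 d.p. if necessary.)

MU_x ∝ 3·x^(-4/3), MU_y ∝ 2·y^(-4/3), so MRS = (3/2)·(y/x)^(4/3) = P_x/P_y.
Hence y/x = ((2/3)·P_x/P_y)^(1/(4/3)), i.e. raised to the 0.75 power.
Substitute y = (y/x)·x into the budget: x* = M/(P_x + P_y·(y/x)).
Numerically y/x = 0.620927, so x* = 35/(5.88 + 7.4·0.620927) = 3.3413.
At M' = 122.5: x* = 11.6947. Change: 11.6947 − 3.3413 = 8.3533.

Δx* = 8.3533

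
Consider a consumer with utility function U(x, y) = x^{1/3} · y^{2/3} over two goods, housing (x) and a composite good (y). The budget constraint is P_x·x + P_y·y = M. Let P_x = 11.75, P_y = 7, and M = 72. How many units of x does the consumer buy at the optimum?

x* = 2.0426

MU_x/MU_y = (1/3·y)/(2/3·x); tangency sets this equal to P_x/P_y.
Rearranging, P_y·y = 2·P_x·x. Substituting into the budget gives P_x·x·(1 + 2) = M.
Demand: x*(P_x,P_y,M) = 1/3·M/P_x and y* = 2/3·M/P_y.
At P_x=11.75, P_y=7, M=72: x* = 1/3·72/11.75 = 2.0426.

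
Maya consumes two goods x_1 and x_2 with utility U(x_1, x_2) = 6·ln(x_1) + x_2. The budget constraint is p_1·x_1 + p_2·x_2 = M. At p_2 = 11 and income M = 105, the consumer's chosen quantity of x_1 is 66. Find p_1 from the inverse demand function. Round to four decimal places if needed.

p_1 = 1

MU_x_1 = 6/x_1, MU_x_2 = 1. Tangency: 6/x_1 = p_1/p_2.
So x_1*(p_1,p_2) = 6·p_2/p_1, independent of income; and x_2* = (M − 6·p_2)/p_2.
Set x_1* = 66 in the demand function and solve for p_1: p_1 = 1.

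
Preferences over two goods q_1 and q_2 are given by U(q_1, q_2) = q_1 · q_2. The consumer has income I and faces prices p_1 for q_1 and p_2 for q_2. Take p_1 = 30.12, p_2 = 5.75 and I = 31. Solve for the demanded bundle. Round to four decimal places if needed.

q_1* = 0.5146, q_2* = 2.6957

Tangency: MRS = q_2/q_1 = p_1/p_2.
So p_2·q_2 = p_1·q_1; combined with the budget, a share 0.5 of income goes to q_1.
Demand: q_1*(p_1,p_2,I) = 0.5·I/p_1 and q_2* = 0.5·I/p_2.
At p_1=30.12, p_2=5.75, I=31: q_1* = 0.5·31/30.12 = 0.5146, q_2* = 2.6957.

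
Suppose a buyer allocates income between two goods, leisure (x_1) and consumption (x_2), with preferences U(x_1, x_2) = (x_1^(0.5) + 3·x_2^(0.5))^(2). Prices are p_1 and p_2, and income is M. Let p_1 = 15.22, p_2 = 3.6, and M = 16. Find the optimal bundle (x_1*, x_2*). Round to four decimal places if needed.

MU_x_1 ∝ x_1^(-0.5), MU_x_2 ∝ 3·x_2^(-0.5), so MRS = (1/3)·(x_2/x_1)^(0.5) = p_1/p_2.
Hence x_2/x_1 = (3·p_1/p_2)^(1/(0.5)), i.e. raised to the 2 power.
With the ratio pinned down, the budget gives x_1* = M/(p_1 + p_2·(x_2/x_1)) and x_2* = (x_2/x_1)·x_1*.
Numerically x_2/x_1 = 160.866944, so x_1* = 16/(15.22 + 3.6·160.866944) = 0.0269 and x_2* = 160.866944·0.0269 = 4.3306.

x_1* = 0.0269, x_2* = 4.3306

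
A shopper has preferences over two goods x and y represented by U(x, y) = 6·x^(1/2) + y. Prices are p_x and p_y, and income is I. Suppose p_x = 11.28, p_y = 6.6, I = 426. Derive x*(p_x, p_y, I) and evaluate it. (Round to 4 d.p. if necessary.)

x* = 3.0811

Utility is quasi-linear in y; the FOC for x is 3/√x = p_x/p_y.
Thus x* = (3·p_y/p_x)² — independent of I — with the rest of income spent on y.
Plugging in: x* = (3·6.6/11.28)² = 3.0811.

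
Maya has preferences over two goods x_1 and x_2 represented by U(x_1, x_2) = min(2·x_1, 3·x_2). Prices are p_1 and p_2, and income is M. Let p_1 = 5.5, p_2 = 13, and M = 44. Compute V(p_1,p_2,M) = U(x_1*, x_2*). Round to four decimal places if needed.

V = 6.2118

Here 3·5.5 + 2·13 = 42.5, giving x_1* = 3.1059 and x_2* = 2.0706.
Utility at the optimum: U(3.1059, 2.0706) = 6.2118.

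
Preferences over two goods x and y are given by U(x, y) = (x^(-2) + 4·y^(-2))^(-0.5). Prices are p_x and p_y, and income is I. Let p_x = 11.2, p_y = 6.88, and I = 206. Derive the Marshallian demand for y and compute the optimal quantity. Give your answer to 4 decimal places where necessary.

MU_x ∝ x^(-3), MU_y ∝ 4·y^(-3), so MRS = (1/4)·(y/x)^(3) = p_x/p_y.
Solve for the ratio: y/x = [4·p_x/p_y]^(1/3).
Substitute y = (y/x)·x into the budget: x* = I/(p_x + p_y·(y/x)).
Numerically y/x = 1.867368, so x* = 206/(11.2 + 6.88·1.867368) = 8.5664 and y* = 1.867368·8.5664 = 15.9966.

y* = 15.9966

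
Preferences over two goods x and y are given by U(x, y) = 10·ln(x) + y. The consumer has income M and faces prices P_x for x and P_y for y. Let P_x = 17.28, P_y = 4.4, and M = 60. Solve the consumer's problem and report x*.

Set MRS = P_x/P_y: (10/x)/1 = P_x/P_y.
So x*(P_x,P_y) = 10·P_y/P_x, independent of income; and y* = (M − 10·P_y)/P_y.
At the given prices: x* = 10·4.4/17.28 = 2.5463.

x* = 2.5463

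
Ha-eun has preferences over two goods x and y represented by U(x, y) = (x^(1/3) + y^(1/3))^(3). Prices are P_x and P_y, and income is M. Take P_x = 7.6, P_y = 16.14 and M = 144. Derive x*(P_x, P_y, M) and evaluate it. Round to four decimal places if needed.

x* = 11.2367

From the CES first-order condition, (y/x)^(2/3) = P_x/P_y.
Solve for the ratio: y/x = [P_x/P_y]^(1.5).
Substitute y = (y/x)·x into the budget: x* = M/(P_x + P_y·(y/x)).
Numerically y/x = 0.323121, so x* = 144/(7.6 + 16.14·0.323121) = 11.2367.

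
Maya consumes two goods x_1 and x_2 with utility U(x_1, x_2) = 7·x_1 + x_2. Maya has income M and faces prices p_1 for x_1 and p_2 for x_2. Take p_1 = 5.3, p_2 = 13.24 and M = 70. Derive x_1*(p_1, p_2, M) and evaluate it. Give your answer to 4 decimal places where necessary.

x_1* = 13.2075

Perfect substitutes: compare marginal utility per dollar. 7/p_1 vs 1/p_2 → 1.3208 vs 0.0755.
x_1 gives more utility per dollar, so spend all income on x_1: x_1* = M/p_1, x_2* = 0.
Numerically: x_1* = 13.2075, x_2* = 0.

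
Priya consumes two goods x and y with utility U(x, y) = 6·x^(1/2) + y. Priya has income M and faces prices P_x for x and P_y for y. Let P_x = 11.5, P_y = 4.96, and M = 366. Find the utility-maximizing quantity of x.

Set MRS = P_x/P_y: 3·x^(−1/2) = P_x/P_y.
Thus x* = (3·P_y/P_x)² — independent of M — with the rest of income spent on y.
Plugging in: x* = (3·4.96/11.5)² = 1.6742.

x* = 1.6742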